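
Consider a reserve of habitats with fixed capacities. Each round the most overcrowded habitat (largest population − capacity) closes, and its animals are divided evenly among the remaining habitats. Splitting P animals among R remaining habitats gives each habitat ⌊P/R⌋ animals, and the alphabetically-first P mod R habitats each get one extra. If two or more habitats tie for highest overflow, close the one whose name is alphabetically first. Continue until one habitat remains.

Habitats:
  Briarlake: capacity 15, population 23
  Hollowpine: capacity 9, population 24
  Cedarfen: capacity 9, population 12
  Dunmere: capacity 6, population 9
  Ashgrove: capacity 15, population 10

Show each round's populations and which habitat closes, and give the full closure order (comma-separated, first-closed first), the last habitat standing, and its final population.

Closure order: Hollowpine, Briarlake, Cedarfen, Dunmere
Last habitat: Ashgrove with 78 animals

Round 1: Ashgrove=10 Briarlake=23 Cedarfen=12 Dunmere=9 Hollowpine=24 → close Hollowpine (overflow 15)
  24÷4 = 6 each, +1 to first 0
Round 2: Ashgrove=16 Briarlake=29 Cedarfen=18 Dunmere=15 → close Briarlake (overflow 14)
  29÷3 = 9 each, +1 to first 2
Round 3: Ashgrove=26 Cedarfen=28 Dunmere=24 → close Cedarfen (overflow 19)
  28÷2 = 14 each, +1 to first 0
Round 4: Ashgrove=40 Dunmere=38 → close Dunmere (overflow 32)
  38÷1 = 38 each, +1 to first 0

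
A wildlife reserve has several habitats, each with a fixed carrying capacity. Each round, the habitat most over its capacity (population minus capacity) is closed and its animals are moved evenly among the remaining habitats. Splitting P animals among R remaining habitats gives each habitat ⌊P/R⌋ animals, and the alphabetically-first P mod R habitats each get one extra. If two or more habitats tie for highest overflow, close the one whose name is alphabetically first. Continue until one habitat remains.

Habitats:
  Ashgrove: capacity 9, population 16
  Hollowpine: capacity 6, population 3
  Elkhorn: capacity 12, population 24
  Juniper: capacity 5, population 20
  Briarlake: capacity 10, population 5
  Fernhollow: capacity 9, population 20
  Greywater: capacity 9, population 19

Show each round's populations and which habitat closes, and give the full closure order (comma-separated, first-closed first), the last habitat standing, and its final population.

Round 1: Ashgrove=16 Briarlake=5 Elkhorn=24 Fernhollow=20 Greywater=19 Hollowpine=3 Juniper=20 → close Juniper (overflow 15)
  20÷6 = 3 each, +1 to first 2
Round 2: Ashgrove=20 Briarlake=9 Elkhorn=27 Fernhollow=23 Greywater=22 Hollowpine=6 → close Elkhorn (overflow 15)
  27÷5 = 5 each, +1 to first 2
Round 3: Ashgrove=26 Briarlake=15 Fernhollow=28 Greywater=27 Hollowpine=11 → close Fernhollow (overflow 19)
  28÷4 = 7 each, +1 to first 0
Round 4: Ashgrove=33 Briarlake=22 Greywater=34 Hollowpine=18 → close Greywater (overflow 25)
  34÷3 = 11 each, +1 to first 1
Round 5: Ashgrove=45 Briarlake=33 Hollowpine=29 → close Ashgrove (overflow 36)
  45÷2 = 22 each, +1 to first 1
Round 6: Briarlake=56 Hollowpine=51 → close Briarlake (overflow 46)
  56÷1 = 56 each, +1 to first 0

Closure order: Juniper, Elkhorn, Fernhollow, Greywater, Ashgrove, Briarlake
Last habitat: Hollowpine with 107 animals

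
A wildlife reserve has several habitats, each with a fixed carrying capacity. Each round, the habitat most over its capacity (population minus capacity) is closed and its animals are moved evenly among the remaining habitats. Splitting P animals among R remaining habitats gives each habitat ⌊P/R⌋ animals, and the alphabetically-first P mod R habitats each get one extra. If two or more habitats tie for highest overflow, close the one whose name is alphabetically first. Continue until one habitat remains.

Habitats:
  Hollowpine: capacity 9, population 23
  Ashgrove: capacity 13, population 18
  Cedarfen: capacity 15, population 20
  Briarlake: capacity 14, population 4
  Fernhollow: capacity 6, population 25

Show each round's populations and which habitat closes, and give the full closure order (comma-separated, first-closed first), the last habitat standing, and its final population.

Closure order: Fernhollow, Hollowpine, Ashgrove, Cedarfen
Last habitat: Briarlake with 90 animals

Round 1: Ashgrove=18 Briarlake=4 Cedarfen=20 Fernhollow=25 Hollowpine=23 → close Fernhollow (overflow 19)
  25÷4 = 6 each, +1 to first 1
Round 2: Ashgrove=25 Briarlake=10 Cedarfen=26 Hollowpine=29 → close Hollowpine (overflow 20)
  29÷3 = 9 each, +1 to first 2
Round 3: Ashgrove=35 Briarlake=20 Cedarfen=35 → close Ashgrove (overflow 22)
  35÷2 = 17 each, +1 to first 1
Round 4: Briarlake=38 Cedarfen=52 → close Cedarfen (overflow 37)
  52÷1 = 52 each, +1 to first 0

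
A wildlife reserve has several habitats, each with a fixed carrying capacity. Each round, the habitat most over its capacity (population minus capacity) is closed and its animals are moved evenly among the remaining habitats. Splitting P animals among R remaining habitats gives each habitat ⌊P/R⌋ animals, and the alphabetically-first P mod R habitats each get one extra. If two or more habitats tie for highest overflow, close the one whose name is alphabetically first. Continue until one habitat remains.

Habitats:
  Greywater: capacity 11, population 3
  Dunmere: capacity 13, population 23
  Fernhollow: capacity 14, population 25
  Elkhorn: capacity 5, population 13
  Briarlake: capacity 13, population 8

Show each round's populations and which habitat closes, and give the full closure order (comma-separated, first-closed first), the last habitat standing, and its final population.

Round 1: Briarlake=8 Dunmere=23 Elkhorn=13 Fernhollow=25 Greywater=3 → close Fernhollow (overflow 11)
  25÷4 = 6 each, +1 to first 1
Round 2: Briarlake=15 Dunmere=29 Elkhorn=19 Greywater=9 → close Dunmere (overflow 16)
  29÷3 = 9 each, +1 to first 2
Round 3: Briarlake=25 Elkhorn=29 Greywater=18 → close Elkhorn (overflow 24)
  29÷2 = 14 each, +1 to first 1
Round 4: Briarlake=40 Greywater=32 → close Briarlake (overflow 27)
  40÷1 = 40 each, +1 to first 0

Closure order: Fernhollow, Dunmere, Elkhorn, Briarlake
Last habitat: Greywater with 72 animals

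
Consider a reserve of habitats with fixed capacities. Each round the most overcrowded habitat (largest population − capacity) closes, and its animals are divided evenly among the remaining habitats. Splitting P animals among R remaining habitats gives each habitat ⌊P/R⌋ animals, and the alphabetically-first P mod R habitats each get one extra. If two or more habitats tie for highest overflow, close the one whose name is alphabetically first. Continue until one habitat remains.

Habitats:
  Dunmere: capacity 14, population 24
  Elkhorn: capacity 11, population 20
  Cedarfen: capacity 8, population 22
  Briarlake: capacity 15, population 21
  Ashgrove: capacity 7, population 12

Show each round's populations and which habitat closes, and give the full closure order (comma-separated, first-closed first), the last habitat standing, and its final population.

Round 1: Ashgrove=12 Briarlake=21 Cedarfen=22 Dunmere=24 Elkhorn=20 → close Cedarfen (overflow 14)
  22÷4 = 5 each, +1 to first 2
Round 2: Ashgrove=18 Briarlake=27 Dunmere=29 Elkhorn=25 → close Dunmere (overflow 15)
  29÷3 = 9 each, +1 to first 2
Round 3: Ashgrove=28 Briarlake=37 Elkhorn=34 → close Elkhorn (overflow 23)
  34÷2 = 17 each, +1 to first 0
Round 4: Ashgrove=45 Briarlake=54 → close Briarlake (overflow 39)
  54÷1 = 54 each, +1 to first 0

Closure order: Cedarfen, Dunmere, Elkhorn, Briarlake
Last habitat: Ashgrove with 99 animals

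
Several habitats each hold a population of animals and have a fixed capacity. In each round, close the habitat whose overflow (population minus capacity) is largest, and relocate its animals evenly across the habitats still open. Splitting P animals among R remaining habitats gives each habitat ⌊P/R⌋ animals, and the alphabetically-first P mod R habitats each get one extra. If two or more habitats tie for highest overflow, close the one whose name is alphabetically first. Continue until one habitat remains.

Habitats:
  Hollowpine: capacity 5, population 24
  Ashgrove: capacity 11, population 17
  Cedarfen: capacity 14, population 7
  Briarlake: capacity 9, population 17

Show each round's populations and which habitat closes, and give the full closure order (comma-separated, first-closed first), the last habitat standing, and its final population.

Closure order: Hollowpine, Briarlake, Ashgrove
Last habitat: Cedarfen with 65 animals

Round 1: Ashgrove=17 Briarlake=17 Cedarfen=7 Hollowpine=24 → close Hollowpine (overflow 19)
  24÷3 = 8 each, +1 to first 0
Round 2: Ashgrove=25 Briarlake=25 Cedarfen=15 → close Briarlake (overflow 16)
  25÷2 = 12 each, +1 to first 1
Round 3: Ashgrove=38 Cedarfen=27 → close Ashgrove (overflow 27)
  38÷1 = 38 each, +1 to first 0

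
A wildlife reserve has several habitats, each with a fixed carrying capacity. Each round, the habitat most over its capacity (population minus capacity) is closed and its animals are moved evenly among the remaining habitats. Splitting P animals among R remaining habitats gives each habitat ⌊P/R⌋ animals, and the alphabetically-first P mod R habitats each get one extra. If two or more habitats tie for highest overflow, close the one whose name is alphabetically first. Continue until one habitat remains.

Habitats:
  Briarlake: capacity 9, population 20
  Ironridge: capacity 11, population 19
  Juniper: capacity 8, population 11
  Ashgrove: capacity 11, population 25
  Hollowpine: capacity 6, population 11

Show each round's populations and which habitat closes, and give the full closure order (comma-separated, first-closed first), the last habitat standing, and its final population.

Closure order: Ashgrove, Briarlake, Ironridge, Hollowpine
Last habitat: Juniper with 86 animals

Round 1: Ashgrove=25 Briarlake=20 Hollowpine=11 Ironridge=19 Juniper=11 → close Ashgrove (overflow 14)
  25÷4 = 6 each, +1 to first 1
Round 2: Briarlake=27 Hollowpine=17 Ironridge=25 Juniper=17 → close Briarlake (overflow 18)
  27÷3 = 9 each, +1 to first 0
Round 3: Hollowpine=26 Ironridge=34 Juniper=26 → close Ironridge (overflow 23)
  34÷2 = 17 each, +1 to first 0
Round 4: Hollowpine=43 Juniper=43 → close Hollowpine (overflow 37)
  43÷1 = 43 each, +1 to first 0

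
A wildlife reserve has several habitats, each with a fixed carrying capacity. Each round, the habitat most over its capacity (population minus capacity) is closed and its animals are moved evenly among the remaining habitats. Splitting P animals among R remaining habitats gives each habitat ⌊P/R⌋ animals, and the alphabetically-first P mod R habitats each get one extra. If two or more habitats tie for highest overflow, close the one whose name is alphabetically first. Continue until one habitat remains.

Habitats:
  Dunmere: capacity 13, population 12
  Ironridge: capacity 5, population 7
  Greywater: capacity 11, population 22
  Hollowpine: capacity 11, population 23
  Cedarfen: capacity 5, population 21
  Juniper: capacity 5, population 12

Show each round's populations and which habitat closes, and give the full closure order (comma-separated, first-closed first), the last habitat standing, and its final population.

Closure order: Cedarfen, Hollowpine, Greywater, Juniper, Ironridge
Last habitat: Dunmere with 97 animals

Round 1: Cedarfen=21 Dunmere=12 Greywater=22 Hollowpine=23 Ironridge=7 Juniper=12 → close Cedarfen (overflow 16)
  21÷5 = 4 each, +1 to first 1
Round 2: Dunmere=17 Greywater=26 Hollowpine=27 Ironridge=11 Juniper=16 → close Hollowpine (overflow 16)
  27÷4 = 6 each, +1 to first 3
Round 3: Dunmere=24 Greywater=33 Ironridge=18 Juniper=22 → close Greywater (overflow 22)
  33÷3 = 11 each, +1 to first 0
Round 4: Dunmere=35 Ironridge=29 Juniper=33 → close Juniper (overflow 28)
  33÷2 = 16 each, +1 to first 1
Round 5: Dunmere=52 Ironridge=45 → close Ironridge (overflow 40)
  45÷1 = 45 each, +1 to first 0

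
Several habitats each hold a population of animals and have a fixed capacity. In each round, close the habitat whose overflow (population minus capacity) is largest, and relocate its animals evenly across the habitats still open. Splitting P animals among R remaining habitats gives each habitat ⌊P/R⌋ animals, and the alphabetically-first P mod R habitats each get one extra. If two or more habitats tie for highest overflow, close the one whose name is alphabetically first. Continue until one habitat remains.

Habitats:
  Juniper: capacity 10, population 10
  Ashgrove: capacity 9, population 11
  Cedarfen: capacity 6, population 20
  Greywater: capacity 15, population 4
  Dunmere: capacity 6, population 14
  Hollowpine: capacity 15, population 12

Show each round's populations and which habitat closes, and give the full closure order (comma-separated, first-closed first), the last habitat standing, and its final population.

Round 1: Ashgrove=11 Cedarfen=20 Dunmere=14 Greywater=4 Hollowpine=12 Juniper=10 → close Cedarfen (overflow 14)
  20÷5 = 4 each, +1 to first 0
Round 2: Ashgrove=15 Dunmere=18 Greywater=8 Hollowpine=16 Juniper=14 → close Dunmere (overflow 12)
  18÷4 = 4 each, +1 to first 2
Round 3: Ashgrove=20 Greywater=13 Hollowpine=20 Juniper=18 → close Ashgrove (overflow 11)
  20÷3 = 6 each, +1 to first 2
Round 4: Greywater=20 Hollowpine=27 Juniper=24 → close Juniper (overflow 14)
  24÷2 = 12 each, +1 to first 0
Round 5: Greywater=32 Hollowpine=39 → close Hollowpine (overflow 24)
  39÷1 = 39 each, +1 to first 0

Closure order: Cedarfen, Dunmere, Ashgrove, Juniper, Hollowpine
Last habitat: Greywater with 71 animals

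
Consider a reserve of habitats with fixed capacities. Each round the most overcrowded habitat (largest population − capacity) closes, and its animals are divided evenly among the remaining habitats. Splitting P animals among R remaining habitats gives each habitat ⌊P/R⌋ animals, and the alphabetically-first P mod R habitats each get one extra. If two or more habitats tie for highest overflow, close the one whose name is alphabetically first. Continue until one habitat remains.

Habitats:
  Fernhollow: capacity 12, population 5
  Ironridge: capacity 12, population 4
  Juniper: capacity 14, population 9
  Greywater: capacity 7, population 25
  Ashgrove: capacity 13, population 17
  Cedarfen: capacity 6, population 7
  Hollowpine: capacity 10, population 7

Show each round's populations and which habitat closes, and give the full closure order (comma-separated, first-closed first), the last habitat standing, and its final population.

Closure order: Greywater, Ashgrove, Cedarfen, Hollowpine, Fernhollow, Juniper
Last habitat: Ironridge with 74 animals

Round 1: Ashgrove=17 Cedarfen=7 Fernhollow=5 Greywater=25 Hollowpine=7 Ironridge=4 Juniper=9 → close Greywater (overflow 18)
  25÷6 = 4 each, +1 to first 1
Round 2: Ashgrove=22 Cedarfen=11 Fernhollow=9 Hollowpine=11 Ironridge=8 Juniper=13 → close Ashgrove (overflow 9)
  22÷5 = 4 each, +1 to first 2
Round 3: Cedarfen=16 Fernhollow=14 Hollowpine=15 Ironridge=12 Juniper=17 → close Cedarfen (overflow 10)
  16÷4 = 4 each, +1 to first 0
Round 4: Fernhollow=18 Hollowpine=19 Ironridge=16 Juniper=21 → close Hollowpine (overflow 9)
  19÷3 = 6 each, +1 to first 1
Round 5: Fernhollow=25 Ironridge=22 Juniper=27 → close Fernhollow (overflow 13)
  25÷2 = 12 each, +1 to first 1
Round 6: Ironridge=35 Juniper=39 → close Juniper (overflow 25)
  39÷1 = 39 each, +1 to first 0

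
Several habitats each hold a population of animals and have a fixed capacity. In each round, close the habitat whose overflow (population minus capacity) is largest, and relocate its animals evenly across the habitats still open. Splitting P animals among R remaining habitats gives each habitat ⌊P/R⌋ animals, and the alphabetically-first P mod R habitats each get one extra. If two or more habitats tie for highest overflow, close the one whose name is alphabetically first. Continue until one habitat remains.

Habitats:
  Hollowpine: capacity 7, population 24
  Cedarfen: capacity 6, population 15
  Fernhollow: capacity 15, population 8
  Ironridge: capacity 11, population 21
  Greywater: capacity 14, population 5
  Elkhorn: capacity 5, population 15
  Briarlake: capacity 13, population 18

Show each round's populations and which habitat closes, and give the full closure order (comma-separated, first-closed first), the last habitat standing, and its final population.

Closure order: Hollowpine, Elkhorn, Cedarfen, Ironridge, Briarlake, Fernhollow
Last habitat: Greywater with 106 animals

Round 1: Briarlake=18 Cedarfen=15 Elkhorn=15 Fernhollow=8 Greywater=5 Hollowpine=24 Ironridge=21 → close Hollowpine (overflow 17)
  24÷6 = 4 each, +1 to first 0
Round 2: Briarlake=22 Cedarfen=19 Elkhorn=19 Fernhollow=12 Greywater=9 Ironridge=25 → close Elkhorn (overflow 14)
  19÷5 = 3 each, +1 to first 4
Round 3: Briarlake=26 Cedarfen=23 Fernhollow=16 Greywater=13 Ironridge=28 → close Cedarfen (overflow 17)
  23÷4 = 5 each, +1 to first 3
Round 4: Briarlake=32 Fernhollow=22 Greywater=19 Ironridge=33 → close Ironridge (overflow 22)
  33÷3 = 11 each, +1 to first 0
Round 5: Briarlake=43 Fernhollow=33 Greywater=30 → close Briarlake (overflow 30)
  43÷2 = 21 each, +1 to first 1
Round 6: Fernhollow=55 Greywater=51 → close Fernhollow (overflow 40)
  55÷1 = 55 each, +1 to first 0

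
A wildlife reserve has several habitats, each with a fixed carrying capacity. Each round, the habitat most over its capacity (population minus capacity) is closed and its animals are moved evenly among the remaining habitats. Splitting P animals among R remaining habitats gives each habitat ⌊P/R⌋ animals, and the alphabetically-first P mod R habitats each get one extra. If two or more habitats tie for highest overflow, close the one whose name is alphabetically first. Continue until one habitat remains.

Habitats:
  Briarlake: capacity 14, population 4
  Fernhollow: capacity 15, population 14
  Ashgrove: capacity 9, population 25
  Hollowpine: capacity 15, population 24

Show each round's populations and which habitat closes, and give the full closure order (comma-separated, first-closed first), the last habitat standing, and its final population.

Round 1: Ashgrove=25 Briarlake=4 Fernhollow=14 Hollowpine=24 → close Ashgrove (overflow 16)
  25÷3 = 8 each, +1 to first 1
Round 2: Briarlake=13 Fernhollow=22 Hollowpine=32 → close Hollowpine (overflow 17)
  32÷2 = 16 each, +1 to first 0
Round 3: Briarlake=29 Fernhollow=38 → close Fernhollow (overflow 23)
  38÷1 = 38 each, +1 to first 0

Closure order: Ashgrove, Hollowpine, Fernhollow
Last habitat: Briarlake with 67 animals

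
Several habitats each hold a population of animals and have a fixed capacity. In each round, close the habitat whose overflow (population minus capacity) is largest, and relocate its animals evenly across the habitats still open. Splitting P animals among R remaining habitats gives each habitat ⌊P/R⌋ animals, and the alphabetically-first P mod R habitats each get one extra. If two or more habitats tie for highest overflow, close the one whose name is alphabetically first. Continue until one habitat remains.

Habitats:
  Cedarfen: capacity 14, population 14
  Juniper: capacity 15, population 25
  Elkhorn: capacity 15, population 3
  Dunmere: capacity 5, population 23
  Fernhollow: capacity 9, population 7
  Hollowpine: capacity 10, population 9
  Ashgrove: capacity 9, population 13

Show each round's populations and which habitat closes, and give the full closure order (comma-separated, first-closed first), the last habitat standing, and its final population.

Closure order: Dunmere, Juniper, Ashgrove, Cedarfen, Fernhollow, Hollowpine
Last habitat: Elkhorn with 94 animals

Round 1: Ashgrove=13 Cedarfen=14 Dunmere=23 Elkhorn=3 Fernhollow=7 Hollowpine=9 Juniper=25 → close Dunmere (overflow 18)
  23÷6 = 3 each, +1 to first 5
Round 2: Ashgrove=17 Cedarfen=18 Elkhorn=7 Fernhollow=11 Hollowpine=13 Juniper=28 → close Juniper (overflow 13)
  28÷5 = 5 each, +1 to first 3
Round 3: Ashgrove=23 Cedarfen=24 Elkhorn=13 Fernhollow=16 Hollowpine=18 → close Ashgrove (overflow 14)
  23÷4 = 5 each, +1 to first 3
Round 4: Cedarfen=30 Elkhorn=19 Fernhollow=22 Hollowpine=23 → close Cedarfen (overflow 16)
  30÷3 = 10 each, +1 to first 0
Round 5: Elkhorn=29 Fernhollow=32 Hollowpine=33 → close Fernhollow (overflow 23)
  32÷2 = 16 each, +1 to first 0
Round 6: Elkhorn=45 Hollowpine=49 → close Hollowpine (overflow 39)
  49÷1 = 49 each, +1 to first 0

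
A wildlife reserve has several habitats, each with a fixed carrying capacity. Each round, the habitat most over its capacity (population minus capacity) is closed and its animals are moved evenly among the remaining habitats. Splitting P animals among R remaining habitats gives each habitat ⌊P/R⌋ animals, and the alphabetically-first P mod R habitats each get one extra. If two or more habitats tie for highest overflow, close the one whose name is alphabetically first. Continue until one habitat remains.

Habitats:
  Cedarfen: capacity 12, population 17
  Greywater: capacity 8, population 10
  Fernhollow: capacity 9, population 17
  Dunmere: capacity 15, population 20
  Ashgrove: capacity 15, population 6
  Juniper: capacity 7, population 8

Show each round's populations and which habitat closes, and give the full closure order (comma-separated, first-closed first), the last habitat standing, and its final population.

Closure order: Fernhollow, Cedarfen, Dunmere, Greywater, Juniper
Last habitat: Ashgrove with 78 animals

Round 1: Ashgrove=6 Cedarfen=17 Dunmere=20 Fernhollow=17 Greywater=10 Juniper=8 → close Fernhollow (overflow 8)
  17÷5 = 3 each, +1 to first 2
Round 2: Ashgrove=10 Cedarfen=21 Dunmere=23 Greywater=13 Juniper=11 → close Cedarfen (overflow 9)
  21÷4 = 5 each, +1 to first 1
Round 3: Ashgrove=16 Dunmere=28 Greywater=18 Juniper=16 → close Dunmere (overflow 13)
  28÷3 = 9 each, +1 to first 1
Round 4: Ashgrove=26 Greywater=27 Juniper=25 → close Greywater (overflow 19)
  27÷2 = 13 each, +1 to first 1
Round 5: Ashgrove=40 Juniper=38 → close Juniper (overflow 31)
  38÷1 = 38 each, +1 to first 0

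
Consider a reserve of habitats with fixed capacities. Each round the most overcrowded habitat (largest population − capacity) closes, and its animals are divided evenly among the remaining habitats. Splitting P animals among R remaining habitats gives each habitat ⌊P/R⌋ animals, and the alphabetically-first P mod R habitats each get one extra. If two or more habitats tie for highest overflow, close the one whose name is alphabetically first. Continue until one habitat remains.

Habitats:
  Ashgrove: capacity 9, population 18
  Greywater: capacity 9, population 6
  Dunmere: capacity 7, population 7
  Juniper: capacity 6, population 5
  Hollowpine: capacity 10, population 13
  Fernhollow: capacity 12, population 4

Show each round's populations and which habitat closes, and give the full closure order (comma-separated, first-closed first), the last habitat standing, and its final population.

Round 1: Ashgrove=18 Dunmere=7 Fernhollow=4 Greywater=6 Hollowpine=13 Juniper=5 → close Ashgrove (overflow 9)
  18÷5 = 3 each, +1 to first 3
Round 2: Dunmere=11 Fernhollow=8 Greywater=10 Hollowpine=16 Juniper=8 → close Hollowpine (overflow 6)
  16÷4 = 4 each, +1 to first 0
Round 3: Dunmere=15 Fernhollow=12 Greywater=14 Juniper=12 → close Dunmere (overflow 8)
  15÷3 = 5 each, +1 to first 0
Round 4: Fernhollow=17 Greywater=19 Juniper=17 → close Juniper (overflow 11)
  17÷2 = 8 each, +1 to first 1
Round 5: Fernhollow=26 Greywater=27 → close Greywater (overflow 18)
  27÷1 = 27 each, +1 to first 0

Closure order: Ashgrove, Hollowpine, Dunmere, Juniper, Greywater
Last habitat: Fernhollow with 53 animals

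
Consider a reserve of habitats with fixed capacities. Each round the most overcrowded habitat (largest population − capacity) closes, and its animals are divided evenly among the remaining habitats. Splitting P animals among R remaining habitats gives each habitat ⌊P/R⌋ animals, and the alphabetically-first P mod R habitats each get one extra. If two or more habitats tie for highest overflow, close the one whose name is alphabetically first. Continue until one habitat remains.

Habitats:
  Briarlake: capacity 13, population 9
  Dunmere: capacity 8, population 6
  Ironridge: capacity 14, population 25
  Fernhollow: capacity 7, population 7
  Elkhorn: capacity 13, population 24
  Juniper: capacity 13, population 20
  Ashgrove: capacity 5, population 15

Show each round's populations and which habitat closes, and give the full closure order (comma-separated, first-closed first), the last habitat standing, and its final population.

Closure order: Elkhorn, Ironridge, Ashgrove, Juniper, Fernhollow, Dunmere
Last habitat: Briarlake with 106 animals

Round 1: Ashgrove=15 Briarlake=9 Dunmere=6 Elkhorn=24 Fernhollow=7 Ironridge=25 Juniper=20 → close Elkhorn (overflow 11)
  24÷6 = 4 each, +1 to first 0
Round 2: Ashgrove=19 Briarlake=13 Dunmere=10 Fernhollow=11 Ironridge=29 Juniper=24 → close Ironridge (overflow 15)
  29÷5 = 5 each, +1 to first 4
Round 3: Ashgrove=25 Briarlake=19 Dunmere=16 Fernhollow=17 Juniper=29 → close Ashgrove (overflow 20)
  25÷4 = 6 each, +1 to first 1
Round 4: Briarlake=26 Dunmere=22 Fernhollow=23 Juniper=35 → close Juniper (overflow 22)
  35÷3 = 11 each, +1 to first 2
Round 5: Briarlake=38 Dunmere=34 Fernhollow=34 → close Fernhollow (overflow 27)
  34÷2 = 17 each, +1 to first 0
Round 6: Briarlake=55 Dunmere=51 → close Dunmere (overflow 43)
  51÷1 = 51 each, +1 to first 0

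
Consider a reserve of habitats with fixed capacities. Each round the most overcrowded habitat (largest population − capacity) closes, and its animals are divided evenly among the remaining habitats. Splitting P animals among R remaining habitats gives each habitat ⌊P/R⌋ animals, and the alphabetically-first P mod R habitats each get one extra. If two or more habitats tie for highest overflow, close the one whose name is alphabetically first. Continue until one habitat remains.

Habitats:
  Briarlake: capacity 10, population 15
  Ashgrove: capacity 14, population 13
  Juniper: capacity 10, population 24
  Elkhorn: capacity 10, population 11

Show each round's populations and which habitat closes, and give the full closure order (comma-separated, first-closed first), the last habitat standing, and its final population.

Closure order: Juniper, Briarlake, Elkhorn
Last habitat: Ashgrove with 63 animals

Round 1: Ashgrove=13 Briarlake=15 Elkhorn=11 Juniper=24 → close Juniper (overflow 14)
  24÷3 = 8 each, +1 to first 0
Round 2: Ashgrove=21 Briarlake=23 Elkhorn=19 → close Briarlake (overflow 13)
  23÷2 = 11 each, +1 to first 1
Round 3: Ashgrove=33 Elkhorn=30 → close Elkhorn (overflow 20)
  30÷1 = 30 each, +1 to first 0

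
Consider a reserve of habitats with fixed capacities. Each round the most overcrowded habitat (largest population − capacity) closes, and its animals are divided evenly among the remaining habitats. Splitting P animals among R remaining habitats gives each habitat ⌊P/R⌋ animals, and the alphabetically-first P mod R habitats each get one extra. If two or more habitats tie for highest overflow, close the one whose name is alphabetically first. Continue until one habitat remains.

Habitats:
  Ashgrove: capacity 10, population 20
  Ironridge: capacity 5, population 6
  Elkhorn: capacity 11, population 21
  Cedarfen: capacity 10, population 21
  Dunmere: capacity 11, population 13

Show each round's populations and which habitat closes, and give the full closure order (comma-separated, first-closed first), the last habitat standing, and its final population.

Closure order: Cedarfen, Ashgrove, Elkhorn, Dunmere
Last habitat: Ironridge with 81 animals

Round 1: Ashgrove=20 Cedarfen=21 Dunmere=13 Elkhorn=21 Ironridge=6 → close Cedarfen (overflow 11)
  21÷4 = 5 each, +1 to first 1
Round 2: Ashgrove=26 Dunmere=18 Elkhorn=26 Ironridge=11 → close Ashgrove (overflow 16)
  26÷3 = 8 each, +1 to first 2
Round 3: Dunmere=27 Elkhorn=35 Ironridge=19 → close Elkhorn (overflow 24)
  35÷2 = 17 each, +1 to first 1
Round 4: Dunmere=45 Ironridge=36 → close Dunmere (overflow 34)
  45÷1 = 45 each, +1 to first 0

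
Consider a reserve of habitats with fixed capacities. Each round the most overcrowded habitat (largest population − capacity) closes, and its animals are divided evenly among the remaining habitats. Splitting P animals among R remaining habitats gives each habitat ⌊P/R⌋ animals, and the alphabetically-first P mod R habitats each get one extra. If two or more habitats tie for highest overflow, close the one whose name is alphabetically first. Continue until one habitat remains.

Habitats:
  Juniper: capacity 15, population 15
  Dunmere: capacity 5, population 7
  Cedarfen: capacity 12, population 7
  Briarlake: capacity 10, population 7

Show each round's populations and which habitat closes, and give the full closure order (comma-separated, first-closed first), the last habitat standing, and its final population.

Closure order: Dunmere, Juniper, Briarlake
Last habitat: Cedarfen with 36 animals

Round 1: Briarlake=7 Cedarfen=7 Dunmere=7 Juniper=15 → close Dunmere (overflow 2)
  7÷3 = 2 each, +1 to first 1
Round 2: Briarlake=10 Cedarfen=9 Juniper=17 → close Juniper (overflow 2)
  17÷2 = 8 each, +1 to first 1
Round 3: Briarlake=19 Cedarfen=17 → close Briarlake (overflow 9)
  19÷1 = 19 each, +1 to first 0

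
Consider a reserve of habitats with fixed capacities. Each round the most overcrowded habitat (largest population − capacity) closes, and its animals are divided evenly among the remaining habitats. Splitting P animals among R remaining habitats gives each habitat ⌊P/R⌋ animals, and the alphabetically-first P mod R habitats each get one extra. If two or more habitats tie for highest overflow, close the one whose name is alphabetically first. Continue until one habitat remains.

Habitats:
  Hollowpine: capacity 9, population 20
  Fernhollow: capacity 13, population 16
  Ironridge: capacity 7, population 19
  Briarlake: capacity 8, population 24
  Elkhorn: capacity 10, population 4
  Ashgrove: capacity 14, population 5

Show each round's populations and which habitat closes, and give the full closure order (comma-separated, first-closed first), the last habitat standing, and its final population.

Closure order: Briarlake, Hollowpine, Ironridge, Fernhollow, Elkhorn
Last habitat: Ashgrove with 88 animals

Round 1: Ashgrove=5 Briarlake=24 Elkhorn=4 Fernhollow=16 Hollowpine=20 Ironridge=19 → close Briarlake (overflow 16)
  24÷5 = 4 each, +1 to first 4
Round 2: Ashgrove=10 Elkhorn=9 Fernhollow=21 Hollowpine=25 Ironridge=23 → close Hollowpine (overflow 16)
  25÷4 = 6 each, +1 to first 1
Round 3: Ashgrove=17 Elkhorn=15 Fernhollow=27 Ironridge=29 → close Ironridge (overflow 22)
  29÷3 = 9 each, +1 to first 2
Round 4: Ashgrove=27 Elkhorn=25 Fernhollow=36 → close Fernhollow (overflow 23)
  36÷2 = 18 each, +1 to first 0
Round 5: Ashgrove=45 Elkhorn=43 → close Elkhorn (overflow 33)
  43÷1 = 43 each, +1 to first 0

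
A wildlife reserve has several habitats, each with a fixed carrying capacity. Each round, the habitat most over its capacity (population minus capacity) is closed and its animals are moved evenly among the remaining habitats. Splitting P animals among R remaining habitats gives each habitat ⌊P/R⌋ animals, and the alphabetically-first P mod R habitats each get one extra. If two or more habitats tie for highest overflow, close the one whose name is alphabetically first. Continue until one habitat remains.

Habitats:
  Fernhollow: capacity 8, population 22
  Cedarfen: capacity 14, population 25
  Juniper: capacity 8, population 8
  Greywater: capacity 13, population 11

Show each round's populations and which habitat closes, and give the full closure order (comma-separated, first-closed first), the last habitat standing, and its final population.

Round 1: Cedarfen=25 Fernhollow=22 Greywater=11 Juniper=8 → close Fernhollow (overflow 14)
  22÷3 = 7 each, +1 to first 1
Round 2: Cedarfen=33 Greywater=18 Juniper=15 → close Cedarfen (overflow 19)
  33÷2 = 16 each, +1 to first 1
Round 3: Greywater=35 Juniper=31 → close Juniper (overflow 23)
  31÷1 = 31 each, +1 to first 0

Closure order: Fernhollow, Cedarfen, Juniper
Last habitat: Greywater with 66 animals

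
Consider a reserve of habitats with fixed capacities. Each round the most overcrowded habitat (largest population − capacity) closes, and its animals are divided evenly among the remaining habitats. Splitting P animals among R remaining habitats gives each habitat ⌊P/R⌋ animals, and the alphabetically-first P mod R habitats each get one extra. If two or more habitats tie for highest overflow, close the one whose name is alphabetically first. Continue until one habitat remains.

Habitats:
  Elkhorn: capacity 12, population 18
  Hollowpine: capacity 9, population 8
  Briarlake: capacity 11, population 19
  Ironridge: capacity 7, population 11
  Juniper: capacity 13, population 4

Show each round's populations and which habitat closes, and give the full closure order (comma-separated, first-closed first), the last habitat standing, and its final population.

Round 1: Briarlake=19 Elkhorn=18 Hollowpine=8 Ironridge=11 Juniper=4 → close Briarlake (overflow 8)
  19÷4 = 4 each, +1 to first 3
Round 2: Elkhorn=23 Hollowpine=13 Ironridge=16 Juniper=8 → close Elkhorn (overflow 11)
  23÷3 = 7 each, +1 to first 2
Round 3: Hollowpine=21 Ironridge=24 Juniper=15 → close Ironridge (overflow 17)
  24÷2 = 12 each, +1 to first 0
Round 4: Hollowpine=33 Juniper=27 → close Hollowpine (overflow 24)
  33÷1 = 33 each, +1 to first 0

Closure order: Briarlake, Elkhorn, Ironridge, Hollowpine
Last habitat: Juniper with 60 animals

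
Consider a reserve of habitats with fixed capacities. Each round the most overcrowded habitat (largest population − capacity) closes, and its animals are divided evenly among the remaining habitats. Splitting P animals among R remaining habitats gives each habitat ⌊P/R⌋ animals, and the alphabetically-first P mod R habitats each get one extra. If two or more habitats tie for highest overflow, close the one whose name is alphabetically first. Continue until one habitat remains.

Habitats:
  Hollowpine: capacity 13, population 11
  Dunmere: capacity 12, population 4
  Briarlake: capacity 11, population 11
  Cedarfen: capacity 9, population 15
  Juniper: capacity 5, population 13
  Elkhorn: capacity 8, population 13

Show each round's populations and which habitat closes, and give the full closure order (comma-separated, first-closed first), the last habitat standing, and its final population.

Closure order: Juniper, Cedarfen, Elkhorn, Briarlake, Hollowpine
Last habitat: Dunmere with 67 animals

Round 1: Briarlake=11 Cedarfen=15 Dunmere=4 Elkhorn=13 Hollowpine=11 Juniper=13 → close Juniper (overflow 8)
  13÷5 = 2 each, +1 to first 3
Round 2: Briarlake=14 Cedarfen=18 Dunmere=7 Elkhorn=15 Hollowpine=13 → close Cedarfen (overflow 9)
  18÷4 = 4 each, +1 to first 2
Round 3: Briarlake=19 Dunmere=12 Elkhorn=19 Hollowpine=17 → close Elkhorn (overflow 11)
  19÷3 = 6 each, +1 to first 1
Round 4: Briarlake=26 Dunmere=18 Hollowpine=23 → close Briarlake (overflow 15)
  26÷2 = 13 each, +1 to first 0
Round 5: Dunmere=31 Hollowpine=36 → close Hollowpine (overflow 23)
  36÷1 = 36 each, +1 to first 0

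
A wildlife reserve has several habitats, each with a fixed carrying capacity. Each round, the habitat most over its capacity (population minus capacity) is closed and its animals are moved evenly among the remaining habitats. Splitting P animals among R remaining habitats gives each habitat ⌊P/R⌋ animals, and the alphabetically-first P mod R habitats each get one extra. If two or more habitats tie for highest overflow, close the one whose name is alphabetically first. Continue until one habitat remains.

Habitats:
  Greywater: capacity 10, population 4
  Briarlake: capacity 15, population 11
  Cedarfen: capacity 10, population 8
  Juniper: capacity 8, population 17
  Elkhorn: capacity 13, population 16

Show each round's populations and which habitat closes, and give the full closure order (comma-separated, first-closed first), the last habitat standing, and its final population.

Round 1: Briarlake=11 Cedarfen=8 Elkhorn=16 Greywater=4 Juniper=17 → close Juniper (overflow 9)
  17÷4 = 4 each, +1 to first 1
Round 2: Briarlake=16 Cedarfen=12 Elkhorn=20 Greywater=8 → close Elkhorn (overflow 7)
  20÷3 = 6 each, +1 to first 2
Round 3: Briarlake=23 Cedarfen=19 Greywater=14 → close Cedarfen (overflow 9)
  19÷2 = 9 each, +1 to first 1
Round 4: Briarlake=33 Greywater=23 → close Briarlake (overflow 18)
  33÷1 = 33 each, +1 to first 0

Closure order: Juniper, Elkhorn, Cedarfen, Briarlake
Last habitat: Greywater with 56 animals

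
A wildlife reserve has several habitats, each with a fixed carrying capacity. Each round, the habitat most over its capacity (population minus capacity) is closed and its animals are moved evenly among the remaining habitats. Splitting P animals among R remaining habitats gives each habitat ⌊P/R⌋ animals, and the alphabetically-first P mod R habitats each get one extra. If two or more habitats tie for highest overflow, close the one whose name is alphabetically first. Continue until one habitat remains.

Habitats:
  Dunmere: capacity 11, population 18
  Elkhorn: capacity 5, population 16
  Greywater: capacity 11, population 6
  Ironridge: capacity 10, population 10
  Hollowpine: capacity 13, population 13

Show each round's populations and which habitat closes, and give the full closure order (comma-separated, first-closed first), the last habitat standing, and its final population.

Closure order: Elkhorn, Dunmere, Hollowpine, Ironridge
Last habitat: Greywater with 63 animals

Round 1: Dunmere=18 Elkhorn=16 Greywater=6 Hollowpine=13 Ironridge=10 → close Elkhorn (overflow 11)
  16÷4 = 4 each, +1 to first 0
Round 2: Dunmere=22 Greywater=10 Hollowpine=17 Ironridge=14 → close Dunmere (overflow 11)
  22÷3 = 7 each, +1 to first 1
Round 3: Greywater=18 Hollowpine=24 Ironridge=21 → close Hollowpine (overflow 11)
  24÷2 = 12 each, +1 to first 0
Round 4: Greywater=30 Ironridge=33 → close Ironridge (overflow 23)
  33÷1 = 33 each, +1 to first 0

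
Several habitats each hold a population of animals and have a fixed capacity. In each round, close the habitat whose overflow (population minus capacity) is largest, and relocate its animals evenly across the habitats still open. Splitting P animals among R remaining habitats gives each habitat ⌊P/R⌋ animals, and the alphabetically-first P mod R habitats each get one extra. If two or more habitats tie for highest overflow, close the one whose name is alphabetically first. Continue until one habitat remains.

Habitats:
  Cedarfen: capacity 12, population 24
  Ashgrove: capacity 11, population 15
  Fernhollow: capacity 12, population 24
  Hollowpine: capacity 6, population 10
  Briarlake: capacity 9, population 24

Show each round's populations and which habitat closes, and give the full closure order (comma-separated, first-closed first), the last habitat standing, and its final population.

Round 1: Ashgrove=15 Briarlake=24 Cedarfen=24 Fernhollow=24 Hollowpine=10 → close Briarlake (overflow 15)
  24÷4 = 6 each, +1 to first 0
Round 2: Ashgrove=21 Cedarfen=30 Fernhollow=30 Hollowpine=16 → close Cedarfen (overflow 18)
  30÷3 = 10 each, +1 to first 0
Round 3: Ashgrove=31 Fernhollow=40 Hollowpine=26 → close Fernhollow (overflow 28)
  40÷2 = 20 each, +1 to first 0
Round 4: Ashgrove=51 Hollowpine=46 → close Ashgrove (overflow 40)
  51÷1 = 51 each, +1 to first 0

Closure order: Briarlake, Cedarfen, Fernhollow, Ashgrove
Last habitat: Hollowpine with 97 animals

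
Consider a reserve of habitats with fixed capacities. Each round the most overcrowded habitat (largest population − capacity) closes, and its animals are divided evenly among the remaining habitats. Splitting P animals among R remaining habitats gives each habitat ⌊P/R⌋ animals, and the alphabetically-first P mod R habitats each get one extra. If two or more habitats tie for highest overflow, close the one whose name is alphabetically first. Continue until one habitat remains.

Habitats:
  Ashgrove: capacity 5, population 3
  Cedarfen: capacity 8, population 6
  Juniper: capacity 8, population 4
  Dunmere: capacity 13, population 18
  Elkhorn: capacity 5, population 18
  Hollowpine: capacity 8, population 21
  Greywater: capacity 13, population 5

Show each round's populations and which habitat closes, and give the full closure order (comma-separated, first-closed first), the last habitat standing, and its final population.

Closure order: Elkhorn, Hollowpine, Dunmere, Ashgrove, Cedarfen, Juniper
Last habitat: Greywater with 75 animals

Round 1: Ashgrove=3 Cedarfen=6 Dunmere=18 Elkhorn=18 Greywater=5 Hollowpine=21 Juniper=4 → close Elkhorn (overflow 13)
  18÷6 = 3 each, +1 to first 0
Round 2: Ashgrove=6 Cedarfen=9 Dunmere=21 Greywater=8 Hollowpine=24 Juniper=7 → close Hollowpine (overflow 16)
  24÷5 = 4 each, +1 to first 4
Round 3: Ashgrove=11 Cedarfen=14 Dunmere=26 Greywater=13 Juniper=11 → close Dunmere (overflow 13)
  26÷4 = 6 each, +1 to first 2
Round 4: Ashgrove=18 Cedarfen=21 Greywater=19 Juniper=17 → close Ashgrove (overflow 13)
  18÷3 = 6 each, +1 to first 0
Round 5: Cedarfen=27 Greywater=25 Juniper=23 → close Cedarfen (overflow 19)
  27÷2 = 13 each, +1 to first 1
Round 6: Greywater=39 Juniper=36 → close Juniper (overflow 28)
  36÷1 = 36 each, +1 to first 0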